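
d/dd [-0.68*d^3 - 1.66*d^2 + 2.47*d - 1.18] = -2.04*d^2 - 3.32*d + 2.47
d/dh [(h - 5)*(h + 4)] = 2*h - 1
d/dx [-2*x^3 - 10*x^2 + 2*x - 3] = -6*x^2 - 20*x + 2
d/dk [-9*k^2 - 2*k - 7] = -18*k - 2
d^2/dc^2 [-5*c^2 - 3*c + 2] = -10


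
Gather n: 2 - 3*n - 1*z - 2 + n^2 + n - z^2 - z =n^2 - 2*n - z^2 - 2*z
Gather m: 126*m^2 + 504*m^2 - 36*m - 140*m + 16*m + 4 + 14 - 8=630*m^2 - 160*m + 10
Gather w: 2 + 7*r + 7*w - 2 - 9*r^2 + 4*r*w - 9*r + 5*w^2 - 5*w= -9*r^2 - 2*r + 5*w^2 + w*(4*r + 2)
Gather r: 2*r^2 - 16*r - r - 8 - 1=2*r^2 - 17*r - 9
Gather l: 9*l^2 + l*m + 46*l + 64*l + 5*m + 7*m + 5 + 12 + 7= 9*l^2 + l*(m + 110) + 12*m + 24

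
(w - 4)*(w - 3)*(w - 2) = w^3 - 9*w^2 + 26*w - 24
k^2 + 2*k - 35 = (k - 5)*(k + 7)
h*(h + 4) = h^2 + 4*h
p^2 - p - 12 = (p - 4)*(p + 3)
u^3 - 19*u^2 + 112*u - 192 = (u - 8)^2*(u - 3)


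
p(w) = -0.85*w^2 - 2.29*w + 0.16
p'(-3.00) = 2.81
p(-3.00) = -0.62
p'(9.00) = -17.59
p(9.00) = -89.30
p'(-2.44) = 1.86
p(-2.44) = 0.69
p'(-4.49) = 5.34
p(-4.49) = -6.69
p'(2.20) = -6.03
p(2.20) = -8.99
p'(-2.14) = 1.35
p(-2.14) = 1.17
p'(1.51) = -4.86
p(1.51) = -5.24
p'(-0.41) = -1.59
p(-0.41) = 0.96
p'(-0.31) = -1.76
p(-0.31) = 0.79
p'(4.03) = -9.14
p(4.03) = -22.87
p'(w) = -1.7*w - 2.29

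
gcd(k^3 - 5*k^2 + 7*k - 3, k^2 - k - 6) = k - 3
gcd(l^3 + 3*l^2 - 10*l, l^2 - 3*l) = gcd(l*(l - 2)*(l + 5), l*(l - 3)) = l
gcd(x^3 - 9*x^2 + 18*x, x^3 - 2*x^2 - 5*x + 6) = x - 3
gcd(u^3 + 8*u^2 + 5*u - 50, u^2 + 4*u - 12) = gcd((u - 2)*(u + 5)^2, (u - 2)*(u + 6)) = u - 2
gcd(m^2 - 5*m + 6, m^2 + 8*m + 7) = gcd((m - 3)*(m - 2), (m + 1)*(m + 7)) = 1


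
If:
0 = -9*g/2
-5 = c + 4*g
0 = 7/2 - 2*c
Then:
No Solution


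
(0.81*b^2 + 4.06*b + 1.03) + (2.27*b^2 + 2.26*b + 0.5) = 3.08*b^2 + 6.32*b + 1.53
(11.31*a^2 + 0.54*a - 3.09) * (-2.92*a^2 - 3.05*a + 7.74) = -33.0252*a^4 - 36.0723*a^3 + 94.9152*a^2 + 13.6041*a - 23.9166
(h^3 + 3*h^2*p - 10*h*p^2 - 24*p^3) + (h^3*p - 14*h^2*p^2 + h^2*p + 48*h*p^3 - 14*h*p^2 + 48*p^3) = h^3*p + h^3 - 14*h^2*p^2 + 4*h^2*p + 48*h*p^3 - 24*h*p^2 + 24*p^3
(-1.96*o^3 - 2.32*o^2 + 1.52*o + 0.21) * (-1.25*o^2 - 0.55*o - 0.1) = 2.45*o^5 + 3.978*o^4 - 0.428*o^3 - 0.8665*o^2 - 0.2675*o - 0.021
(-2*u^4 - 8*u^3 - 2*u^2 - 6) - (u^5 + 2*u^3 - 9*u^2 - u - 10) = -u^5 - 2*u^4 - 10*u^3 + 7*u^2 + u + 4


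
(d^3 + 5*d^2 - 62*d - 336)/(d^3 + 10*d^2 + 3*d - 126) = (d - 8)/(d - 3)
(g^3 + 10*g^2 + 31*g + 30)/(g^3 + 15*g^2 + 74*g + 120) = (g^2 + 5*g + 6)/(g^2 + 10*g + 24)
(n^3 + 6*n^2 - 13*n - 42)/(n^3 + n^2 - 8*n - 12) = (n + 7)/(n + 2)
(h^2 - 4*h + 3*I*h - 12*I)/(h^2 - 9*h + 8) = (h^2 + h*(-4 + 3*I) - 12*I)/(h^2 - 9*h + 8)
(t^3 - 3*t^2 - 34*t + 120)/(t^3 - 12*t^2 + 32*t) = (t^2 + t - 30)/(t*(t - 8))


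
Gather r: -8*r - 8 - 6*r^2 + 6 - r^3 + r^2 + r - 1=-r^3 - 5*r^2 - 7*r - 3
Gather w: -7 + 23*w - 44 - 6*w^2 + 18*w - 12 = -6*w^2 + 41*w - 63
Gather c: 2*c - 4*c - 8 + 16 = 8 - 2*c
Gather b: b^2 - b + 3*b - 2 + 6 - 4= b^2 + 2*b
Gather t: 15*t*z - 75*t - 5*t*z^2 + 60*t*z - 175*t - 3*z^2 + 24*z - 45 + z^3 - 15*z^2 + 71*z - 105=t*(-5*z^2 + 75*z - 250) + z^3 - 18*z^2 + 95*z - 150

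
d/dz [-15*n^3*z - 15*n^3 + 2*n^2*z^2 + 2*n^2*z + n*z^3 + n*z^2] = n*(-15*n^2 + 4*n*z + 2*n + 3*z^2 + 2*z)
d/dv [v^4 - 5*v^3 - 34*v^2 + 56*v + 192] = 4*v^3 - 15*v^2 - 68*v + 56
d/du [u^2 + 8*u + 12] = 2*u + 8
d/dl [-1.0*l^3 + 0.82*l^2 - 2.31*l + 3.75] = -3.0*l^2 + 1.64*l - 2.31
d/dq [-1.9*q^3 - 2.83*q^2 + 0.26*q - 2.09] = -5.7*q^2 - 5.66*q + 0.26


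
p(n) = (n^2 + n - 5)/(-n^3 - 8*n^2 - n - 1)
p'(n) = (2*n + 1)/(-n^3 - 8*n^2 - n - 1) + (n^2 + n - 5)*(3*n^2 + 16*n + 1)/(-n^3 - 8*n^2 - n - 1)^2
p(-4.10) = -0.12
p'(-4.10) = 0.09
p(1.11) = 0.20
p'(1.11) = -0.58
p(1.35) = 0.09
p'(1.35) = -0.33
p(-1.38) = 0.37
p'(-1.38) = 0.60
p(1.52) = 0.05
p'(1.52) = -0.23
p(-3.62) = -0.08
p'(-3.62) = 0.09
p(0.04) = 4.71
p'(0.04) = -8.38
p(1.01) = 0.27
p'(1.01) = -0.75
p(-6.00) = -0.37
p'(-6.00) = 0.24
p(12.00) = -0.05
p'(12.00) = 0.00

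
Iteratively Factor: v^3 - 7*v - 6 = (v + 1)*(v^2 - v - 6) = (v + 1)*(v + 2)*(v - 3)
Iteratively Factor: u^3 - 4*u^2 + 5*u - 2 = (u - 1)*(u^2 - 3*u + 2) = (u - 2)*(u - 1)*(u - 1)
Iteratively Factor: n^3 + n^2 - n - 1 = (n + 1)*(n^2 - 1) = (n + 1)^2*(n - 1)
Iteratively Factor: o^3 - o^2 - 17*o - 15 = (o + 1)*(o^2 - 2*o - 15) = (o + 1)*(o + 3)*(o - 5)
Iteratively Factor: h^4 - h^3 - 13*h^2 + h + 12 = (h + 3)*(h^3 - 4*h^2 - h + 4) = (h + 1)*(h + 3)*(h^2 - 5*h + 4) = (h - 1)*(h + 1)*(h + 3)*(h - 4)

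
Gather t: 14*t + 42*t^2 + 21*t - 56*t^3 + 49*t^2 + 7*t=-56*t^3 + 91*t^2 + 42*t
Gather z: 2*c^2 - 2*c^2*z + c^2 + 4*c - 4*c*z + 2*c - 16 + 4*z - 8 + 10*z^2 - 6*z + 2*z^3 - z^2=3*c^2 + 6*c + 2*z^3 + 9*z^2 + z*(-2*c^2 - 4*c - 2) - 24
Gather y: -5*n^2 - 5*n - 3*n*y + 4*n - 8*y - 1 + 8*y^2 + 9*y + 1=-5*n^2 - n + 8*y^2 + y*(1 - 3*n)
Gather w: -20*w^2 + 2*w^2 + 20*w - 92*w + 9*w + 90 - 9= -18*w^2 - 63*w + 81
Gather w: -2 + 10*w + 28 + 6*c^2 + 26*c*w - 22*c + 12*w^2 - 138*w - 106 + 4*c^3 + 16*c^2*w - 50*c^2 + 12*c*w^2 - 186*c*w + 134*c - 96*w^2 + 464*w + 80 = 4*c^3 - 44*c^2 + 112*c + w^2*(12*c - 84) + w*(16*c^2 - 160*c + 336)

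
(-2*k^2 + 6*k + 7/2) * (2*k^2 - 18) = -4*k^4 + 12*k^3 + 43*k^2 - 108*k - 63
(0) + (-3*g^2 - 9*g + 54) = -3*g^2 - 9*g + 54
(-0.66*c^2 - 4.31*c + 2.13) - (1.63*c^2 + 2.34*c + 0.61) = -2.29*c^2 - 6.65*c + 1.52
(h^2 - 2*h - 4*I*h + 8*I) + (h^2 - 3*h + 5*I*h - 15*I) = 2*h^2 - 5*h + I*h - 7*I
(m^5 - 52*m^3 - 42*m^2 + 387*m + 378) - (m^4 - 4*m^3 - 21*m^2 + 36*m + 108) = m^5 - m^4 - 48*m^3 - 21*m^2 + 351*m + 270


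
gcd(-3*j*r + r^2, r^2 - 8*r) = r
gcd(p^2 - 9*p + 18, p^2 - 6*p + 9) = p - 3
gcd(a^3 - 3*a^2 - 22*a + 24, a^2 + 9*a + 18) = 1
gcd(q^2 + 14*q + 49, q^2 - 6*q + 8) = 1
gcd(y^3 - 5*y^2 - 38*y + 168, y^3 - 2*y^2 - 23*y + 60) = y - 4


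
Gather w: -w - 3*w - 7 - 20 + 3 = -4*w - 24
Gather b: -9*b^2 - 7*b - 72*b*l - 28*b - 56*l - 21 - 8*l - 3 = -9*b^2 + b*(-72*l - 35) - 64*l - 24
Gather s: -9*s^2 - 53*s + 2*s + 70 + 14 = -9*s^2 - 51*s + 84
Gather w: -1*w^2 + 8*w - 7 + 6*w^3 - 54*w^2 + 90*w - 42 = 6*w^3 - 55*w^2 + 98*w - 49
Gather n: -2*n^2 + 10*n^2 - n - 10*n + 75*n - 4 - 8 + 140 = 8*n^2 + 64*n + 128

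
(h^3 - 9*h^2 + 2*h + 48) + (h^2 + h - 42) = h^3 - 8*h^2 + 3*h + 6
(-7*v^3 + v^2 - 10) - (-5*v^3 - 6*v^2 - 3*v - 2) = -2*v^3 + 7*v^2 + 3*v - 8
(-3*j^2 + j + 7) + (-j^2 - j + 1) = 8 - 4*j^2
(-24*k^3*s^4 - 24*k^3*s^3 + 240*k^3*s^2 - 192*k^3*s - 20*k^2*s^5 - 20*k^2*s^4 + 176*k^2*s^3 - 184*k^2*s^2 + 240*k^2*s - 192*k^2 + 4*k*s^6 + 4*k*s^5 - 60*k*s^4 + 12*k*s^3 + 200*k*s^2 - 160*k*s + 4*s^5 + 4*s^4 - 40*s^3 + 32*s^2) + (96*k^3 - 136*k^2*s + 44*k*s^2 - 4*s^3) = -24*k^3*s^4 - 24*k^3*s^3 + 240*k^3*s^2 - 192*k^3*s + 96*k^3 - 20*k^2*s^5 - 20*k^2*s^4 + 176*k^2*s^3 - 184*k^2*s^2 + 104*k^2*s - 192*k^2 + 4*k*s^6 + 4*k*s^5 - 60*k*s^4 + 12*k*s^3 + 244*k*s^2 - 160*k*s + 4*s^5 + 4*s^4 - 44*s^3 + 32*s^2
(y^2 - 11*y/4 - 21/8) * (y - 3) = y^3 - 23*y^2/4 + 45*y/8 + 63/8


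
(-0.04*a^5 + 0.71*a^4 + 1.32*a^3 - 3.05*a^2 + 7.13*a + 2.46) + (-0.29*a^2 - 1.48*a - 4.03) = -0.04*a^5 + 0.71*a^4 + 1.32*a^3 - 3.34*a^2 + 5.65*a - 1.57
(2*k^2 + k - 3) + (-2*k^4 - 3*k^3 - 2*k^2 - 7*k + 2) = -2*k^4 - 3*k^3 - 6*k - 1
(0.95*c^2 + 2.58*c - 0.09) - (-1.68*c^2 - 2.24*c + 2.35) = 2.63*c^2 + 4.82*c - 2.44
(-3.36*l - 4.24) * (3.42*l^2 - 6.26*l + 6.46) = -11.4912*l^3 + 6.5328*l^2 + 4.8368*l - 27.3904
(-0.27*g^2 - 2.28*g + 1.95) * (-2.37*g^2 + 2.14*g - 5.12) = 0.6399*g^4 + 4.8258*g^3 - 8.1183*g^2 + 15.8466*g - 9.984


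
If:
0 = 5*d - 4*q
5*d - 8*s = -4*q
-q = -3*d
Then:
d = 0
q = 0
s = 0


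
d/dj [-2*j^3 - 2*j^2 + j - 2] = -6*j^2 - 4*j + 1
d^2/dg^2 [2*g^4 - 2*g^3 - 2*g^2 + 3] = 24*g^2 - 12*g - 4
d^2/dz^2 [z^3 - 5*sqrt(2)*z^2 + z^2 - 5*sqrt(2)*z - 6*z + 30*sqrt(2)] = 6*z - 10*sqrt(2) + 2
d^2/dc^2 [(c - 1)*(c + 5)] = 2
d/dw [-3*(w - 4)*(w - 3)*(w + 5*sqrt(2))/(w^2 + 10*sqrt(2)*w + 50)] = 3*(-w^4 - 20*sqrt(2)*w^3 - 238*w^2 + 35*sqrt(2)*w^2 - 380*sqrt(2)*w + 700*w + 600 + 1750*sqrt(2))/(w^4 + 20*sqrt(2)*w^3 + 300*w^2 + 1000*sqrt(2)*w + 2500)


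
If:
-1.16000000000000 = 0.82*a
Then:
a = -1.41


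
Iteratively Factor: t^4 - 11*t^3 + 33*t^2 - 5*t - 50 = (t + 1)*(t^3 - 12*t^2 + 45*t - 50) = (t - 5)*(t + 1)*(t^2 - 7*t + 10) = (t - 5)*(t - 2)*(t + 1)*(t - 5)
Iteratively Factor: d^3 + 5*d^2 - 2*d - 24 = (d + 4)*(d^2 + d - 6) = (d + 3)*(d + 4)*(d - 2)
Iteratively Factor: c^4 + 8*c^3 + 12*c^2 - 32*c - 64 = (c + 4)*(c^3 + 4*c^2 - 4*c - 16) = (c + 4)^2*(c^2 - 4) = (c + 2)*(c + 4)^2*(c - 2)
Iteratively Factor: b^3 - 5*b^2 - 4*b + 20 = (b + 2)*(b^2 - 7*b + 10) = (b - 2)*(b + 2)*(b - 5)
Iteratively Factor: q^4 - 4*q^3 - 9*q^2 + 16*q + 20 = (q - 5)*(q^3 + q^2 - 4*q - 4) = (q - 5)*(q - 2)*(q^2 + 3*q + 2) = (q - 5)*(q - 2)*(q + 1)*(q + 2)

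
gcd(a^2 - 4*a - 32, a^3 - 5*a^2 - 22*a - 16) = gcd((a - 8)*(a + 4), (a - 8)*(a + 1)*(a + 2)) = a - 8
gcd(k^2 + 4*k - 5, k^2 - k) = k - 1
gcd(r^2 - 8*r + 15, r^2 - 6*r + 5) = r - 5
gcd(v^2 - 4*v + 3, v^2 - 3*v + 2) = v - 1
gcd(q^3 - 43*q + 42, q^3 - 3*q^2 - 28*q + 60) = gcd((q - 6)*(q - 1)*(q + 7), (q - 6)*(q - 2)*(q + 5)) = q - 6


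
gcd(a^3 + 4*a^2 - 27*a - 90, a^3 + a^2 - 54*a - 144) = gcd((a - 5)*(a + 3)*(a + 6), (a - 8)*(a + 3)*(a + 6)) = a^2 + 9*a + 18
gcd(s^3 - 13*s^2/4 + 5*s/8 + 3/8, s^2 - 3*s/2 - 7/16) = s + 1/4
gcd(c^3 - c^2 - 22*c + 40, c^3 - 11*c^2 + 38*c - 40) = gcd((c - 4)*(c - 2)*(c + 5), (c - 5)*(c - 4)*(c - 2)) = c^2 - 6*c + 8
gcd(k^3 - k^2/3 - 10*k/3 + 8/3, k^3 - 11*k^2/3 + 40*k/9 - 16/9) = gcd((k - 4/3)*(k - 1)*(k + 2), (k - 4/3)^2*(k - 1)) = k^2 - 7*k/3 + 4/3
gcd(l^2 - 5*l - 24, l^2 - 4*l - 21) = l + 3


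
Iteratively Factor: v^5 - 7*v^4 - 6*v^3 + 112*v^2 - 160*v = (v)*(v^4 - 7*v^3 - 6*v^2 + 112*v - 160) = v*(v - 5)*(v^3 - 2*v^2 - 16*v + 32) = v*(v - 5)*(v - 4)*(v^2 + 2*v - 8) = v*(v - 5)*(v - 4)*(v - 2)*(v + 4)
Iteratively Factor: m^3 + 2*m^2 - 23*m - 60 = (m + 3)*(m^2 - m - 20) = (m + 3)*(m + 4)*(m - 5)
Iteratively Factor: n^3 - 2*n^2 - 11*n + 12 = (n - 4)*(n^2 + 2*n - 3) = (n - 4)*(n + 3)*(n - 1)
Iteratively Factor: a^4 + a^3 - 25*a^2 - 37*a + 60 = (a + 4)*(a^3 - 3*a^2 - 13*a + 15) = (a - 5)*(a + 4)*(a^2 + 2*a - 3) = (a - 5)*(a + 3)*(a + 4)*(a - 1)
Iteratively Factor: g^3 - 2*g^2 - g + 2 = (g + 1)*(g^2 - 3*g + 2) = (g - 1)*(g + 1)*(g - 2)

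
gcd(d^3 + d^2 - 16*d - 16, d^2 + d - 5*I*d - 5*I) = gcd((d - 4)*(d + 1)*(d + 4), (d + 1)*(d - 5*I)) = d + 1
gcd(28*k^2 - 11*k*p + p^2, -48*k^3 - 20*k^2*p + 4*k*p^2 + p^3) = -4*k + p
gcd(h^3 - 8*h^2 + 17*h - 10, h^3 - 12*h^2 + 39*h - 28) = h - 1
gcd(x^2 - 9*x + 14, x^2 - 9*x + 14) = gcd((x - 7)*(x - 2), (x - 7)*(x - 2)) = x^2 - 9*x + 14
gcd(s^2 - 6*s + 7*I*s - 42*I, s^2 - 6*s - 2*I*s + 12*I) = s - 6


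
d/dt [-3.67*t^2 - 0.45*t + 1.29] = -7.34*t - 0.45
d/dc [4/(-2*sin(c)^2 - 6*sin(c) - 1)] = 8*(2*sin(c) + 3)*cos(c)/(6*sin(c) - cos(2*c) + 2)^2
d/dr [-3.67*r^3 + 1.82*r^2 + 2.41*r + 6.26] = -11.01*r^2 + 3.64*r + 2.41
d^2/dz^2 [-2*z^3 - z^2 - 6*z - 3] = -12*z - 2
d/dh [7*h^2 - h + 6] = 14*h - 1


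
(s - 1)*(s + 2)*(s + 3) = s^3 + 4*s^2 + s - 6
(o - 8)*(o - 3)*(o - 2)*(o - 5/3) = o^4 - 44*o^3/3 + 203*o^2/3 - 374*o/3 + 80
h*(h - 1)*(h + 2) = h^3 + h^2 - 2*h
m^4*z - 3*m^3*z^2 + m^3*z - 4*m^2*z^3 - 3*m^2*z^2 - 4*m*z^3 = m*(m - 4*z)*(m + z)*(m*z + z)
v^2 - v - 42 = (v - 7)*(v + 6)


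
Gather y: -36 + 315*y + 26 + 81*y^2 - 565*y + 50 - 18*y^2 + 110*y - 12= 63*y^2 - 140*y + 28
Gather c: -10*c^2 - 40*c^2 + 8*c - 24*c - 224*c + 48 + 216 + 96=-50*c^2 - 240*c + 360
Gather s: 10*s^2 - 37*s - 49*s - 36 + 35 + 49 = 10*s^2 - 86*s + 48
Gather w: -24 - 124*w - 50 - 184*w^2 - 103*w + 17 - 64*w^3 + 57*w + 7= -64*w^3 - 184*w^2 - 170*w - 50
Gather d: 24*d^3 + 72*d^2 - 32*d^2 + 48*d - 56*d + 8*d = 24*d^3 + 40*d^2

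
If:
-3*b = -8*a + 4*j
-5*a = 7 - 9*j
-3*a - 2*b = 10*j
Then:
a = -154/335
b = -644/335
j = 35/67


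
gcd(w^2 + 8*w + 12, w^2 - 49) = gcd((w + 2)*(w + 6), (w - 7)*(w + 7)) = 1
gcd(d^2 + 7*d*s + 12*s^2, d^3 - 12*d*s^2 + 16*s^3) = d + 4*s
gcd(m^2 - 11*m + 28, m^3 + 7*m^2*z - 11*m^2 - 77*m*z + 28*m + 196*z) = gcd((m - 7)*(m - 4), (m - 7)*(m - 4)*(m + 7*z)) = m^2 - 11*m + 28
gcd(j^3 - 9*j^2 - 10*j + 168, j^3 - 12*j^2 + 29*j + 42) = j^2 - 13*j + 42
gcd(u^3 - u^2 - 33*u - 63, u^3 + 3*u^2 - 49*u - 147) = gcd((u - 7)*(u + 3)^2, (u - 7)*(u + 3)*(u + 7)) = u^2 - 4*u - 21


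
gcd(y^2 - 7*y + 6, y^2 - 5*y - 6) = y - 6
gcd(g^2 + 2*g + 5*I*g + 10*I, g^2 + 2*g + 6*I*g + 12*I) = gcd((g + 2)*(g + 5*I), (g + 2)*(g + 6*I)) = g + 2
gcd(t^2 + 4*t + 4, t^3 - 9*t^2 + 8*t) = 1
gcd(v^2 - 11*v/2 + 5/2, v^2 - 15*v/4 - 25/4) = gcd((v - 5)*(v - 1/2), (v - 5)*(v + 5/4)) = v - 5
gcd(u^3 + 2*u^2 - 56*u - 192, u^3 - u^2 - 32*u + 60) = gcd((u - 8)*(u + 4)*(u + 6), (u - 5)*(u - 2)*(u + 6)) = u + 6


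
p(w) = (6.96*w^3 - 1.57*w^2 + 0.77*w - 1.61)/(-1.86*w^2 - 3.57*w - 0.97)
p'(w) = (3.72*w + 3.57)*(6.96*w^3 - 1.57*w^2 + 0.77*w - 1.61)/(-1.86*w^2 - 3.57*w - 0.97)^2 + (20.88*w^2 - 3.14*w + 0.77)/(-1.86*w^2 - 3.57*w - 0.97)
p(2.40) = -4.32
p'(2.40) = -2.94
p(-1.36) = -51.85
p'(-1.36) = 271.65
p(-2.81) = 30.33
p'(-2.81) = 6.10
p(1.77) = -2.55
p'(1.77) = -2.65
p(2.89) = -5.80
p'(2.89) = -3.10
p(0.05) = 1.37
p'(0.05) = -5.02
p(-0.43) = -12.59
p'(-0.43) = -85.12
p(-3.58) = 28.59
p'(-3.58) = -0.08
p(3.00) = -6.14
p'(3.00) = -3.13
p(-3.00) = 29.42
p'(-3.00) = 3.60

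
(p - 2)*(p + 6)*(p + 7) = p^3 + 11*p^2 + 16*p - 84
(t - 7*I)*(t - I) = t^2 - 8*I*t - 7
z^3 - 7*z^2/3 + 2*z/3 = z*(z - 2)*(z - 1/3)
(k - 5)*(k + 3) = k^2 - 2*k - 15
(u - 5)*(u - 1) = u^2 - 6*u + 5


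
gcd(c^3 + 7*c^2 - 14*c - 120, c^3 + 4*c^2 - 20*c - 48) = c^2 + 2*c - 24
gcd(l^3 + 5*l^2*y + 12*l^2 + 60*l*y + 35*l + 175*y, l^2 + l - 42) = l + 7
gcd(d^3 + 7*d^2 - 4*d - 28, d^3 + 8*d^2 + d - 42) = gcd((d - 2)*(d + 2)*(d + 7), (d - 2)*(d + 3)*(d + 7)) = d^2 + 5*d - 14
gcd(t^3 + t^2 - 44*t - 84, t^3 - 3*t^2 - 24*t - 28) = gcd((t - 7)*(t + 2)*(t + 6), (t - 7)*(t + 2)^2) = t^2 - 5*t - 14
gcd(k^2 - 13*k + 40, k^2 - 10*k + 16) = k - 8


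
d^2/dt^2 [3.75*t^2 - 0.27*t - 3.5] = 7.50000000000000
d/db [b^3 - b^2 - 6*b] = 3*b^2 - 2*b - 6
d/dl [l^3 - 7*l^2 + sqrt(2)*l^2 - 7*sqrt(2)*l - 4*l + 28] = 3*l^2 - 14*l + 2*sqrt(2)*l - 7*sqrt(2) - 4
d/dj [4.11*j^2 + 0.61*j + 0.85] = 8.22*j + 0.61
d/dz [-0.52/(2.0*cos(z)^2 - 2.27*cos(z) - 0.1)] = (1.1804 - 2.08*cos(z))*sin(z)/(-2.0*cos(z)^2 + 2.27*cos(z) + 0.1)^2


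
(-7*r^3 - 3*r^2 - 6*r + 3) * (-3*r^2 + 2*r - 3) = 21*r^5 - 5*r^4 + 33*r^3 - 12*r^2 + 24*r - 9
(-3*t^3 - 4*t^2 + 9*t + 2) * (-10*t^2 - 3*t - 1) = 30*t^5 + 49*t^4 - 75*t^3 - 43*t^2 - 15*t - 2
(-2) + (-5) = -7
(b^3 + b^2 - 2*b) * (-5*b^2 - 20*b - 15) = -5*b^5 - 25*b^4 - 25*b^3 + 25*b^2 + 30*b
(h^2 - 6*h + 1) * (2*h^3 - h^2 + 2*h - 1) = 2*h^5 - 13*h^4 + 10*h^3 - 14*h^2 + 8*h - 1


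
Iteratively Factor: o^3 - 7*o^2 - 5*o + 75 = (o + 3)*(o^2 - 10*o + 25) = (o - 5)*(o + 3)*(o - 5)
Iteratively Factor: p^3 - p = (p + 1)*(p^2 - p) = (p - 1)*(p + 1)*(p)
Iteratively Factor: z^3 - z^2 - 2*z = (z - 2)*(z^2 + z) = (z - 2)*(z + 1)*(z)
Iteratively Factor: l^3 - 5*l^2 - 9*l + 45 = (l - 3)*(l^2 - 2*l - 15) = (l - 5)*(l - 3)*(l + 3)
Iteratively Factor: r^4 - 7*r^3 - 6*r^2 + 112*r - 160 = (r - 4)*(r^3 - 3*r^2 - 18*r + 40) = (r - 4)*(r + 4)*(r^2 - 7*r + 10) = (r - 4)*(r - 2)*(r + 4)*(r - 5)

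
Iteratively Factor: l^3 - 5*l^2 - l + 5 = (l - 1)*(l^2 - 4*l - 5) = (l - 1)*(l + 1)*(l - 5)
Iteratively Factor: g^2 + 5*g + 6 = (g + 3)*(g + 2)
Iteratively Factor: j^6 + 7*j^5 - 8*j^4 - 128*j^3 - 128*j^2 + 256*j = (j + 4)*(j^5 + 3*j^4 - 20*j^3 - 48*j^2 + 64*j) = j*(j + 4)*(j^4 + 3*j^3 - 20*j^2 - 48*j + 64) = j*(j + 4)^2*(j^3 - j^2 - 16*j + 16) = j*(j + 4)^3*(j^2 - 5*j + 4) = j*(j - 1)*(j + 4)^3*(j - 4)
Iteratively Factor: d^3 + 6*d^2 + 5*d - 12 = (d + 4)*(d^2 + 2*d - 3) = (d - 1)*(d + 4)*(d + 3)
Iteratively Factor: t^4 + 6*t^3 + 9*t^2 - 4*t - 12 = (t - 1)*(t^3 + 7*t^2 + 16*t + 12) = (t - 1)*(t + 2)*(t^2 + 5*t + 6) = (t - 1)*(t + 2)*(t + 3)*(t + 2)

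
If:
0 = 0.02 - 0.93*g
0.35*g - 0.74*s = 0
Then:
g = 0.02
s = 0.01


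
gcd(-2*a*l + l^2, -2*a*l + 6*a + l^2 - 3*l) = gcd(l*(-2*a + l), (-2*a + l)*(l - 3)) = 2*a - l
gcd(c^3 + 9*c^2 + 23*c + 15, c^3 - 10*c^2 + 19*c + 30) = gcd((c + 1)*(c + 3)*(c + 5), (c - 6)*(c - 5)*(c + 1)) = c + 1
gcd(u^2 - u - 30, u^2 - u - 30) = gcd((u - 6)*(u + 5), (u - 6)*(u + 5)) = u^2 - u - 30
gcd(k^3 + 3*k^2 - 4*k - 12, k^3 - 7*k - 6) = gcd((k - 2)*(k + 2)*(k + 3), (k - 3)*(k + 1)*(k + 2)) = k + 2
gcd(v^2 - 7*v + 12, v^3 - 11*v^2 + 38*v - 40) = v - 4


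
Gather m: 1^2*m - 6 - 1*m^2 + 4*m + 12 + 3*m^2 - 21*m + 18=2*m^2 - 16*m + 24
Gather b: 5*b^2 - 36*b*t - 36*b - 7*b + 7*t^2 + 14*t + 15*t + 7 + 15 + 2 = 5*b^2 + b*(-36*t - 43) + 7*t^2 + 29*t + 24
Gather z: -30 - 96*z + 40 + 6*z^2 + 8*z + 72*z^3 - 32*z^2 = 72*z^3 - 26*z^2 - 88*z + 10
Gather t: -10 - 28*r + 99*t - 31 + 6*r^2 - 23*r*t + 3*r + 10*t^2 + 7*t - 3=6*r^2 - 25*r + 10*t^2 + t*(106 - 23*r) - 44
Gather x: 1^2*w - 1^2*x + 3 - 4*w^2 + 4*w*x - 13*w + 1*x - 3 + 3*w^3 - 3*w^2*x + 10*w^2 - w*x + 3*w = 3*w^3 + 6*w^2 - 9*w + x*(-3*w^2 + 3*w)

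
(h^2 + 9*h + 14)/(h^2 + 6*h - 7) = (h + 2)/(h - 1)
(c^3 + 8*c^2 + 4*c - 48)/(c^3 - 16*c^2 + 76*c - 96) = (c^2 + 10*c + 24)/(c^2 - 14*c + 48)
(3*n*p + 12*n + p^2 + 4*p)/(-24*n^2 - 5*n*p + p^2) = (p + 4)/(-8*n + p)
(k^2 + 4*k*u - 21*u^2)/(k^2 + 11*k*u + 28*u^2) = (k - 3*u)/(k + 4*u)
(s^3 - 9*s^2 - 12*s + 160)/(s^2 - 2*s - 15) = (s^2 - 4*s - 32)/(s + 3)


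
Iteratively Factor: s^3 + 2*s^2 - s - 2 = (s + 1)*(s^2 + s - 2) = (s - 1)*(s + 1)*(s + 2)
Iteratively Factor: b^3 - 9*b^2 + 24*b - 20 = (b - 5)*(b^2 - 4*b + 4) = (b - 5)*(b - 2)*(b - 2)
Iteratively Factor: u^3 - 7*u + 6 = (u - 1)*(u^2 + u - 6) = (u - 2)*(u - 1)*(u + 3)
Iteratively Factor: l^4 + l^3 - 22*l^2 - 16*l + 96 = (l + 4)*(l^3 - 3*l^2 - 10*l + 24) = (l - 4)*(l + 4)*(l^2 + l - 6) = (l - 4)*(l - 2)*(l + 4)*(l + 3)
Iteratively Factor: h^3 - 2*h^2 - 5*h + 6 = (h - 1)*(h^2 - h - 6) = (h - 1)*(h + 2)*(h - 3)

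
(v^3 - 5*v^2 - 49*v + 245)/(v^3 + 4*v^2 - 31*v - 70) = (v - 7)/(v + 2)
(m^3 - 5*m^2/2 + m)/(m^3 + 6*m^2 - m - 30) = m*(2*m - 1)/(2*(m^2 + 8*m + 15))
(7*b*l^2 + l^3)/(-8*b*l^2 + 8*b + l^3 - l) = l^2*(-7*b - l)/(8*b*l^2 - 8*b - l^3 + l)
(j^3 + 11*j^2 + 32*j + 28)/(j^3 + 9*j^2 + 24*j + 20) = (j + 7)/(j + 5)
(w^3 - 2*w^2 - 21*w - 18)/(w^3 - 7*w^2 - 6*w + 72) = (w + 1)/(w - 4)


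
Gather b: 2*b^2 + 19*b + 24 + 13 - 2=2*b^2 + 19*b + 35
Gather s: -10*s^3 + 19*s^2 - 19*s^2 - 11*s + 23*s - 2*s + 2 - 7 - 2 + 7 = -10*s^3 + 10*s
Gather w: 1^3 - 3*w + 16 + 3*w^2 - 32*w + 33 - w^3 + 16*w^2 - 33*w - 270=-w^3 + 19*w^2 - 68*w - 220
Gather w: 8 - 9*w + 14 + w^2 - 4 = w^2 - 9*w + 18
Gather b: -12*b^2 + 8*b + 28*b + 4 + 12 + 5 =-12*b^2 + 36*b + 21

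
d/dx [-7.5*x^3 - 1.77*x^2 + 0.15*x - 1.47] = -22.5*x^2 - 3.54*x + 0.15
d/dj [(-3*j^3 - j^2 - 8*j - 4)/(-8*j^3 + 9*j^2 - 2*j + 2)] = (-35*j^4 - 116*j^3 - 40*j^2 + 68*j - 24)/(64*j^6 - 144*j^5 + 113*j^4 - 68*j^3 + 40*j^2 - 8*j + 4)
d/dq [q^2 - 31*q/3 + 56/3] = 2*q - 31/3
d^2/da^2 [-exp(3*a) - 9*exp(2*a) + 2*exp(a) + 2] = (-9*exp(2*a) - 36*exp(a) + 2)*exp(a)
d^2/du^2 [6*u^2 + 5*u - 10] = 12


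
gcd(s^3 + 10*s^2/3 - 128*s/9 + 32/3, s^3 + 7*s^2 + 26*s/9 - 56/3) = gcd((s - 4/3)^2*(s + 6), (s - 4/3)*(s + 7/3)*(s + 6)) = s^2 + 14*s/3 - 8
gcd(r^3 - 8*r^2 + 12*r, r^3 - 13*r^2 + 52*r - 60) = r^2 - 8*r + 12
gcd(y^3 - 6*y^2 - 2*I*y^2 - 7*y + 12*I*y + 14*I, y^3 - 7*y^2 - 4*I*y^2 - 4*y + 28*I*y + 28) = y^2 + y*(-7 - 2*I) + 14*I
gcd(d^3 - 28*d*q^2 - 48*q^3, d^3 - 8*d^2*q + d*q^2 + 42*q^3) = d + 2*q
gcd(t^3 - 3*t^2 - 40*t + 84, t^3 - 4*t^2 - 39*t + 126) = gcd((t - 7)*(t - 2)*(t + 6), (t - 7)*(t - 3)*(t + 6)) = t^2 - t - 42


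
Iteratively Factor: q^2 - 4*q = (q - 4)*(q)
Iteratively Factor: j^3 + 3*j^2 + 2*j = (j + 2)*(j^2 + j) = (j + 1)*(j + 2)*(j)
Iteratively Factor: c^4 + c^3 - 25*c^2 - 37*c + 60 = (c - 1)*(c^3 + 2*c^2 - 23*c - 60) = (c - 1)*(c + 4)*(c^2 - 2*c - 15) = (c - 1)*(c + 3)*(c + 4)*(c - 5)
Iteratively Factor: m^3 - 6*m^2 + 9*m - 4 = (m - 1)*(m^2 - 5*m + 4) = (m - 4)*(m - 1)*(m - 1)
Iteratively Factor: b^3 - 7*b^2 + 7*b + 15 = (b + 1)*(b^2 - 8*b + 15) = (b - 3)*(b + 1)*(b - 5)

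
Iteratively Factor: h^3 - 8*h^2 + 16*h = (h)*(h^2 - 8*h + 16) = h*(h - 4)*(h - 4)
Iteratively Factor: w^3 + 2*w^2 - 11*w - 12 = (w + 4)*(w^2 - 2*w - 3) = (w - 3)*(w + 4)*(w + 1)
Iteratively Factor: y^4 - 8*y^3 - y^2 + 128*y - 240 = (y - 4)*(y^3 - 4*y^2 - 17*y + 60) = (y - 4)*(y + 4)*(y^2 - 8*y + 15) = (y - 4)*(y - 3)*(y + 4)*(y - 5)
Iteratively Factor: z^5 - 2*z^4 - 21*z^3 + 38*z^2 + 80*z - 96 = (z - 3)*(z^4 + z^3 - 18*z^2 - 16*z + 32) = (z - 3)*(z + 2)*(z^3 - z^2 - 16*z + 16) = (z - 3)*(z + 2)*(z + 4)*(z^2 - 5*z + 4) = (z - 3)*(z - 1)*(z + 2)*(z + 4)*(z - 4)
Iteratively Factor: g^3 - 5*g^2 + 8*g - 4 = (g - 1)*(g^2 - 4*g + 4) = (g - 2)*(g - 1)*(g - 2)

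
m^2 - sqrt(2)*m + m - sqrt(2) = (m + 1)*(m - sqrt(2))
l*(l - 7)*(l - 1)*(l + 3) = l^4 - 5*l^3 - 17*l^2 + 21*l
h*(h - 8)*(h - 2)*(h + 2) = h^4 - 8*h^3 - 4*h^2 + 32*h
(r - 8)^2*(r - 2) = r^3 - 18*r^2 + 96*r - 128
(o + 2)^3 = o^3 + 6*o^2 + 12*o + 8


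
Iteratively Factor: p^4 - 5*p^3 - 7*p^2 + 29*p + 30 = (p + 1)*(p^3 - 6*p^2 - p + 30) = (p - 3)*(p + 1)*(p^2 - 3*p - 10) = (p - 3)*(p + 1)*(p + 2)*(p - 5)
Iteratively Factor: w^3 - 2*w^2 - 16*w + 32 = (w - 4)*(w^2 + 2*w - 8) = (w - 4)*(w + 4)*(w - 2)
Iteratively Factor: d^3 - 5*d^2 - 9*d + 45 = (d - 5)*(d^2 - 9) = (d - 5)*(d + 3)*(d - 3)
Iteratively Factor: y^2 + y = (y)*(y + 1)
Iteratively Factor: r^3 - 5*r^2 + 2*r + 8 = (r - 2)*(r^2 - 3*r - 4) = (r - 2)*(r + 1)*(r - 4)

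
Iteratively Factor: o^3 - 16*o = (o + 4)*(o^2 - 4*o) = (o - 4)*(o + 4)*(o)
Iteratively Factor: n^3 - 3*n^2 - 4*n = (n - 4)*(n^2 + n) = (n - 4)*(n + 1)*(n)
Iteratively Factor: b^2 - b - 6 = (b - 3)*(b + 2)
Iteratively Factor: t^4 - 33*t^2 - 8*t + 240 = (t - 3)*(t^3 + 3*t^2 - 24*t - 80) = (t - 3)*(t + 4)*(t^2 - t - 20) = (t - 3)*(t + 4)^2*(t - 5)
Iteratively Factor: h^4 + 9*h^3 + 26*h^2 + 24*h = (h + 3)*(h^3 + 6*h^2 + 8*h) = (h + 3)*(h + 4)*(h^2 + 2*h) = (h + 2)*(h + 3)*(h + 4)*(h)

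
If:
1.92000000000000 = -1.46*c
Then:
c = -1.32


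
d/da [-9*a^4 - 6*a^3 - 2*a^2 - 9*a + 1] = -36*a^3 - 18*a^2 - 4*a - 9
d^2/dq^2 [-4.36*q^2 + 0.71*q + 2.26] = -8.72000000000000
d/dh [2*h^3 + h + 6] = 6*h^2 + 1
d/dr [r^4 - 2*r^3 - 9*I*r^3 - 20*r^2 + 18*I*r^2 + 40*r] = 4*r^3 + r^2*(-6 - 27*I) + r*(-40 + 36*I) + 40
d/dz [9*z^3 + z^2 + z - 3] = 27*z^2 + 2*z + 1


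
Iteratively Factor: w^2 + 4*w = (w + 4)*(w)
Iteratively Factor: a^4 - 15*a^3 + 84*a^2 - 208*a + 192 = (a - 4)*(a^3 - 11*a^2 + 40*a - 48) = (a - 4)*(a - 3)*(a^2 - 8*a + 16) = (a - 4)^2*(a - 3)*(a - 4)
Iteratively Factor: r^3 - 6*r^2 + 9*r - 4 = (r - 1)*(r^2 - 5*r + 4) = (r - 1)^2*(r - 4)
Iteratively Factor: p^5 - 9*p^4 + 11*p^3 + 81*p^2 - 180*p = (p - 4)*(p^4 - 5*p^3 - 9*p^2 + 45*p) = (p - 4)*(p + 3)*(p^3 - 8*p^2 + 15*p) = p*(p - 4)*(p + 3)*(p^2 - 8*p + 15) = p*(p - 5)*(p - 4)*(p + 3)*(p - 3)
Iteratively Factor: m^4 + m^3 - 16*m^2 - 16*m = (m + 4)*(m^3 - 3*m^2 - 4*m) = (m + 1)*(m + 4)*(m^2 - 4*m) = m*(m + 1)*(m + 4)*(m - 4)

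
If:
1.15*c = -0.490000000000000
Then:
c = -0.43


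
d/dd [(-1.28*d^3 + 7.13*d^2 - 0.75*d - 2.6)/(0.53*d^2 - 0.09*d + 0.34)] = (-0.6784*d^4 + 0.2304*d^3 - 1.5498*d^2 + 7.6044*d - 0.489)/(0.2809*d^4 - 0.0954*d^3 + 0.3685*d^2 - 0.0612*d + 0.1156)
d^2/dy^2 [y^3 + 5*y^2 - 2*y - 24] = 6*y + 10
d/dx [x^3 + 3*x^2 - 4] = 3*x*(x + 2)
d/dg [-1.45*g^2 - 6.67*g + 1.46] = -2.9*g - 6.67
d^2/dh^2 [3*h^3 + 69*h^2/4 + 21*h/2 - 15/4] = 18*h + 69/2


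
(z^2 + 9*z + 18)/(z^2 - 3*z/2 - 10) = 2*(z^2 + 9*z + 18)/(2*z^2 - 3*z - 20)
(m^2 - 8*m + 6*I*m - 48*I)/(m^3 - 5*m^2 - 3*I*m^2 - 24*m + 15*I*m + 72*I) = (m + 6*I)/(m^2 + 3*m*(1 - I) - 9*I)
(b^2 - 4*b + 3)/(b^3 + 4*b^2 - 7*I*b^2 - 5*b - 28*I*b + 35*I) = (b - 3)/(b^2 + b*(5 - 7*I) - 35*I)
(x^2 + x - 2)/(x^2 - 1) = (x + 2)/(x + 1)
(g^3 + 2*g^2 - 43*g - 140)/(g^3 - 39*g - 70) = (g + 4)/(g + 2)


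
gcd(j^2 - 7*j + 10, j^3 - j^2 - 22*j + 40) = j - 2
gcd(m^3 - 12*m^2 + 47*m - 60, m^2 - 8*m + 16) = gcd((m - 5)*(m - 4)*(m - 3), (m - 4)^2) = m - 4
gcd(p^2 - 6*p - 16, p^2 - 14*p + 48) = p - 8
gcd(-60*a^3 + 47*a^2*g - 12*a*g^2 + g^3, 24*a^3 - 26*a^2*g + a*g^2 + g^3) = 4*a - g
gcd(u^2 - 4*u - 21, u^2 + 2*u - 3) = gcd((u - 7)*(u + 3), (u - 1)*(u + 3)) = u + 3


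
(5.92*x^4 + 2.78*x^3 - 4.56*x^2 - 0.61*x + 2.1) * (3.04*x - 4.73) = 17.9968*x^5 - 19.5504*x^4 - 27.0118*x^3 + 19.7144*x^2 + 9.2693*x - 9.933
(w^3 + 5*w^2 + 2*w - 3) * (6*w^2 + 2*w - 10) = 6*w^5 + 32*w^4 + 12*w^3 - 64*w^2 - 26*w + 30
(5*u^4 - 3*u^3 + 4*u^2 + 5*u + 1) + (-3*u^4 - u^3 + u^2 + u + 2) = 2*u^4 - 4*u^3 + 5*u^2 + 6*u + 3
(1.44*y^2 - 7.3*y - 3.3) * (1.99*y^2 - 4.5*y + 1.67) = 2.8656*y^4 - 21.007*y^3 + 28.6878*y^2 + 2.659*y - 5.511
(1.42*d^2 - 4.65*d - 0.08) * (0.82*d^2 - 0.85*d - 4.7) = 1.1644*d^4 - 5.02*d^3 - 2.7871*d^2 + 21.923*d + 0.376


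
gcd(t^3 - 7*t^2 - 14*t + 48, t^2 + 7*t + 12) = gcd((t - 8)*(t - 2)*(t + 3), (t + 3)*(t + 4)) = t + 3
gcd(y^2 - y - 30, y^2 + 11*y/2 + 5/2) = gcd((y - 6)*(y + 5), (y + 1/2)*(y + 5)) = y + 5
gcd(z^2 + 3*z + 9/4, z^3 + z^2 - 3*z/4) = z + 3/2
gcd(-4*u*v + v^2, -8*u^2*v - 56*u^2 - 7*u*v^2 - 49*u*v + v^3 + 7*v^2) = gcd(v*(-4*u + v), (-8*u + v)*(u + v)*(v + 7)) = 1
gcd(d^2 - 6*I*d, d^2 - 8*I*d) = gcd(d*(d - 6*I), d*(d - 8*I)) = d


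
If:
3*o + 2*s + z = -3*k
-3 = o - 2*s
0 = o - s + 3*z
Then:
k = 23*z/3 - 5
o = 3 - 6*z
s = 3 - 3*z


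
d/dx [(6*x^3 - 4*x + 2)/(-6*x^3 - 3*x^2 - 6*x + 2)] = 2*(-9*x^4 - 60*x^3 + 30*x^2 + 6*x + 2)/(36*x^6 + 36*x^5 + 81*x^4 + 12*x^3 + 24*x^2 - 24*x + 4)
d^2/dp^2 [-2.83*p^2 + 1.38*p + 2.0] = -5.66000000000000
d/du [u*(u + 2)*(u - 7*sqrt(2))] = 3*u^2 - 14*sqrt(2)*u + 4*u - 14*sqrt(2)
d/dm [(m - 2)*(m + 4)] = 2*m + 2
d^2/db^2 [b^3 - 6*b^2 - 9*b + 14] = 6*b - 12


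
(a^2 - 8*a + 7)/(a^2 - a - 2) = (-a^2 + 8*a - 7)/(-a^2 + a + 2)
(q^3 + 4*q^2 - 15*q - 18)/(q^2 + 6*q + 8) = (q^3 + 4*q^2 - 15*q - 18)/(q^2 + 6*q + 8)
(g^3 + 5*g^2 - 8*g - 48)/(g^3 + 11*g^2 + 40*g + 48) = (g - 3)/(g + 3)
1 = 1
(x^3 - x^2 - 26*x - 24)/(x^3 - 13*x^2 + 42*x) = (x^2 + 5*x + 4)/(x*(x - 7))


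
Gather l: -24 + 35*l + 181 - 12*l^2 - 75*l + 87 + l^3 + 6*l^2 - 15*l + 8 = l^3 - 6*l^2 - 55*l + 252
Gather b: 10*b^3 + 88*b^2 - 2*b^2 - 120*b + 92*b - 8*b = 10*b^3 + 86*b^2 - 36*b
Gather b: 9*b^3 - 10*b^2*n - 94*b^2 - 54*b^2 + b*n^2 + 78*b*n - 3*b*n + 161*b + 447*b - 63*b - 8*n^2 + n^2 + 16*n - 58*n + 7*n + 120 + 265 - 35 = 9*b^3 + b^2*(-10*n - 148) + b*(n^2 + 75*n + 545) - 7*n^2 - 35*n + 350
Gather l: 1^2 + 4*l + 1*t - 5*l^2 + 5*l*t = -5*l^2 + l*(5*t + 4) + t + 1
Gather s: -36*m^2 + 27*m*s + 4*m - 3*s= -36*m^2 + 4*m + s*(27*m - 3)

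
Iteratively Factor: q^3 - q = (q)*(q^2 - 1) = q*(q + 1)*(q - 1)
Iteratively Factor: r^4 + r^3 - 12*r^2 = (r)*(r^3 + r^2 - 12*r) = r^2*(r^2 + r - 12) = r^2*(r - 3)*(r + 4)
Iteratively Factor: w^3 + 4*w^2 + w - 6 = (w + 2)*(w^2 + 2*w - 3) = (w - 1)*(w + 2)*(w + 3)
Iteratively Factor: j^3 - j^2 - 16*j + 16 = (j - 1)*(j^2 - 16) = (j - 4)*(j - 1)*(j + 4)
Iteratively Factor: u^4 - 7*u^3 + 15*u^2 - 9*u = (u)*(u^3 - 7*u^2 + 15*u - 9) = u*(u - 1)*(u^2 - 6*u + 9) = u*(u - 3)*(u - 1)*(u - 3)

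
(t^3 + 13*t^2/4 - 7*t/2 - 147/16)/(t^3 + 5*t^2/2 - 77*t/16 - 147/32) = 2*(2*t + 3)/(4*t + 3)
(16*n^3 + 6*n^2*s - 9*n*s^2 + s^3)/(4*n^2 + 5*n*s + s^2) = (16*n^2 - 10*n*s + s^2)/(4*n + s)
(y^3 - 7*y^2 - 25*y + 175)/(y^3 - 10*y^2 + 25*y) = (y^2 - 2*y - 35)/(y*(y - 5))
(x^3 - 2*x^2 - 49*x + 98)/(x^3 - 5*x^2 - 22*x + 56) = (x + 7)/(x + 4)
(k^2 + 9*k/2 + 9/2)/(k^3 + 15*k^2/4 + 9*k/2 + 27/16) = 8*(k + 3)/(8*k^2 + 18*k + 9)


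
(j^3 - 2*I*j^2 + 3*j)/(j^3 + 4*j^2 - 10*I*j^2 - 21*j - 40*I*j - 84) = j*(j + I)/(j^2 + j*(4 - 7*I) - 28*I)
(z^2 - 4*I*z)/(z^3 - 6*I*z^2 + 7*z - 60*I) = z/(z^2 - 2*I*z + 15)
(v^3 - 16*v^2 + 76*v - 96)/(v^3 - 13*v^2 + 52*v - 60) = (v - 8)/(v - 5)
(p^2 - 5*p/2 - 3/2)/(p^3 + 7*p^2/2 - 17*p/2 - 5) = (p - 3)/(p^2 + 3*p - 10)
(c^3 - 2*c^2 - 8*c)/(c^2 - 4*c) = c + 2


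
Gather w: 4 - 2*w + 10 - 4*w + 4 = 18 - 6*w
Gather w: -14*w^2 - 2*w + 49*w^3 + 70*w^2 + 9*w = 49*w^3 + 56*w^2 + 7*w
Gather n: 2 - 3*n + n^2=n^2 - 3*n + 2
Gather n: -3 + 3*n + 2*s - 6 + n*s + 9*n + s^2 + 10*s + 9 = n*(s + 12) + s^2 + 12*s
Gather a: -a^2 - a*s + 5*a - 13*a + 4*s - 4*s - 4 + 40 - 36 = -a^2 + a*(-s - 8)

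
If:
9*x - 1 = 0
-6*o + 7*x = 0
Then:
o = 7/54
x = 1/9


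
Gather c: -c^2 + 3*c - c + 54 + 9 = -c^2 + 2*c + 63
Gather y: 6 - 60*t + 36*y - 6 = -60*t + 36*y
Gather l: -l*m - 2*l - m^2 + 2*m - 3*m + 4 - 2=l*(-m - 2) - m^2 - m + 2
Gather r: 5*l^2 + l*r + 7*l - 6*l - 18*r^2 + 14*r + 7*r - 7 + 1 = 5*l^2 + l - 18*r^2 + r*(l + 21) - 6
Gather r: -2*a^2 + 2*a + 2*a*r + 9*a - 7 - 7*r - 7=-2*a^2 + 11*a + r*(2*a - 7) - 14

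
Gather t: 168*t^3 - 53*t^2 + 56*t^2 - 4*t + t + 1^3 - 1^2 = 168*t^3 + 3*t^2 - 3*t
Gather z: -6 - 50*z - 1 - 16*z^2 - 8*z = -16*z^2 - 58*z - 7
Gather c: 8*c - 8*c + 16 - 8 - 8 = 0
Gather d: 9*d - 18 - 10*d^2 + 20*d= -10*d^2 + 29*d - 18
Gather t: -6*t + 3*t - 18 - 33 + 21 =-3*t - 30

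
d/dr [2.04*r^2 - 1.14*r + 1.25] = 4.08*r - 1.14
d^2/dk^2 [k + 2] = 0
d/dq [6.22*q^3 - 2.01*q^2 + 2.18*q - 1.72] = 18.66*q^2 - 4.02*q + 2.18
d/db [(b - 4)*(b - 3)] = 2*b - 7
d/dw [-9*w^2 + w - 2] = 1 - 18*w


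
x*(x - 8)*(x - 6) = x^3 - 14*x^2 + 48*x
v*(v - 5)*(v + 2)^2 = v^4 - v^3 - 16*v^2 - 20*v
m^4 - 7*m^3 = m^3*(m - 7)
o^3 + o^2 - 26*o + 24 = (o - 4)*(o - 1)*(o + 6)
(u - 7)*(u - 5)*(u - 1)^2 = u^4 - 14*u^3 + 60*u^2 - 82*u + 35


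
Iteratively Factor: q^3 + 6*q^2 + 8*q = (q)*(q^2 + 6*q + 8) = q*(q + 4)*(q + 2)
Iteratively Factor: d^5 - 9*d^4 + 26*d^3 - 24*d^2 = (d)*(d^4 - 9*d^3 + 26*d^2 - 24*d) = d*(d - 2)*(d^3 - 7*d^2 + 12*d) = d*(d - 3)*(d - 2)*(d^2 - 4*d) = d*(d - 4)*(d - 3)*(d - 2)*(d)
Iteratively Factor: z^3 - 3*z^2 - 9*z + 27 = (z - 3)*(z^2 - 9) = (z - 3)^2*(z + 3)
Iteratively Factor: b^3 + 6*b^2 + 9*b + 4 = (b + 1)*(b^2 + 5*b + 4) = (b + 1)^2*(b + 4)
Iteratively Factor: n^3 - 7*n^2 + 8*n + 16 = (n + 1)*(n^2 - 8*n + 16) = (n - 4)*(n + 1)*(n - 4)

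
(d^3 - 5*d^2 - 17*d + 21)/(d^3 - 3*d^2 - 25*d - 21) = (d - 1)/(d + 1)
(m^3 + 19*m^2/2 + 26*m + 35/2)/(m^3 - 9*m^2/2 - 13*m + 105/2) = (m^2 + 6*m + 5)/(m^2 - 8*m + 15)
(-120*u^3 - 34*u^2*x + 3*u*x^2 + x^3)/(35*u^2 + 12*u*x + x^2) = (-24*u^2 - 2*u*x + x^2)/(7*u + x)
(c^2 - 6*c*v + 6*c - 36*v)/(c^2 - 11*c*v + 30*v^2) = (-c - 6)/(-c + 5*v)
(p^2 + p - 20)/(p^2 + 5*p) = (p - 4)/p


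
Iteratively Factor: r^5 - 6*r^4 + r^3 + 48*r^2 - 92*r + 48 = (r - 4)*(r^4 - 2*r^3 - 7*r^2 + 20*r - 12) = (r - 4)*(r - 1)*(r^3 - r^2 - 8*r + 12) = (r - 4)*(r - 1)*(r + 3)*(r^2 - 4*r + 4) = (r - 4)*(r - 2)*(r - 1)*(r + 3)*(r - 2)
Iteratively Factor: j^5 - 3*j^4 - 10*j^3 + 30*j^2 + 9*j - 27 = (j + 1)*(j^4 - 4*j^3 - 6*j^2 + 36*j - 27) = (j + 1)*(j + 3)*(j^3 - 7*j^2 + 15*j - 9) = (j - 3)*(j + 1)*(j + 3)*(j^2 - 4*j + 3) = (j - 3)^2*(j + 1)*(j + 3)*(j - 1)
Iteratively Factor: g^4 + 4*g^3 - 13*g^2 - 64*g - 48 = (g - 4)*(g^3 + 8*g^2 + 19*g + 12) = (g - 4)*(g + 3)*(g^2 + 5*g + 4) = (g - 4)*(g + 3)*(g + 4)*(g + 1)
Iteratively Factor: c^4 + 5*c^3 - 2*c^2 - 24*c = (c + 3)*(c^3 + 2*c^2 - 8*c) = (c + 3)*(c + 4)*(c^2 - 2*c) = (c - 2)*(c + 3)*(c + 4)*(c)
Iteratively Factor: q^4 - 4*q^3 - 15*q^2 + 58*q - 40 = (q - 5)*(q^3 + q^2 - 10*q + 8) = (q - 5)*(q - 2)*(q^2 + 3*q - 4) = (q - 5)*(q - 2)*(q + 4)*(q - 1)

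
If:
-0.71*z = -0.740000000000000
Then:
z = 1.04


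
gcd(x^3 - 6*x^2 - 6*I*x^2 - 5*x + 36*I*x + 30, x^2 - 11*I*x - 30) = x - 5*I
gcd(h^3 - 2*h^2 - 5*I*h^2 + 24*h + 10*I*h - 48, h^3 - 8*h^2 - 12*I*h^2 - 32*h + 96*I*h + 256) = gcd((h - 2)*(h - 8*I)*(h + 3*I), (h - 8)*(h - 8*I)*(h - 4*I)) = h - 8*I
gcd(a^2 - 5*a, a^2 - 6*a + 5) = a - 5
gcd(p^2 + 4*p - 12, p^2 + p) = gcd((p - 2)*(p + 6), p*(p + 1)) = 1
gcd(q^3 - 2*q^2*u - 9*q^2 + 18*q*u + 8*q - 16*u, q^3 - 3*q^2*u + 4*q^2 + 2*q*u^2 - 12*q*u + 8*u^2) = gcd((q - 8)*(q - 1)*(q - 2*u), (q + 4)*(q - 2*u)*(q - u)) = q - 2*u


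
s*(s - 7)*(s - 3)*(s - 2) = s^4 - 12*s^3 + 41*s^2 - 42*s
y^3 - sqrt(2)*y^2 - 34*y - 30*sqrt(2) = (y - 5*sqrt(2))*(y + sqrt(2))*(y + 3*sqrt(2))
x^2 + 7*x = x*(x + 7)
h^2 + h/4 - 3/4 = (h - 3/4)*(h + 1)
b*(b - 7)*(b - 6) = b^3 - 13*b^2 + 42*b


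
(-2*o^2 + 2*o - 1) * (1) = -2*o^2 + 2*o - 1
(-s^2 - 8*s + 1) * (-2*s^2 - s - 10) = 2*s^4 + 17*s^3 + 16*s^2 + 79*s - 10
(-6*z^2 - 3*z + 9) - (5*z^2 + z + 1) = -11*z^2 - 4*z + 8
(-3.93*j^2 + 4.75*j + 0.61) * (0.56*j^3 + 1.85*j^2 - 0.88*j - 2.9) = -2.2008*j^5 - 4.6105*j^4 + 12.5875*j^3 + 8.3455*j^2 - 14.3118*j - 1.769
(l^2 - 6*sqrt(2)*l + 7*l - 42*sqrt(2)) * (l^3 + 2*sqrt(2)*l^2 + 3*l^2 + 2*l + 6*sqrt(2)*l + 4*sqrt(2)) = l^5 - 4*sqrt(2)*l^4 + 10*l^4 - 40*sqrt(2)*l^3 - l^3 - 226*l^2 - 92*sqrt(2)*l^2 - 552*l - 56*sqrt(2)*l - 336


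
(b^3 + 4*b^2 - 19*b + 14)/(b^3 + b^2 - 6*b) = (b^2 + 6*b - 7)/(b*(b + 3))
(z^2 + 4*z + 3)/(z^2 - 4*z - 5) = (z + 3)/(z - 5)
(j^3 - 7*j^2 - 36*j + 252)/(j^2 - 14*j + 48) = (j^2 - j - 42)/(j - 8)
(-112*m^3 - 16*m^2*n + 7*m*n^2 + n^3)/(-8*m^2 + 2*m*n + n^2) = (28*m^2 - 3*m*n - n^2)/(2*m - n)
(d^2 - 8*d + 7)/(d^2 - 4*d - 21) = (d - 1)/(d + 3)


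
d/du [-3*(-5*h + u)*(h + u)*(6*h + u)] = 87*h^2 - 12*h*u - 9*u^2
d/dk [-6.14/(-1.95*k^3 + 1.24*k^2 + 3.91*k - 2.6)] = (-35.919*k^2 + 15.2272*k + 24.0074)/(1.95*k^3 - 1.24*k^2 - 3.91*k + 2.6)^2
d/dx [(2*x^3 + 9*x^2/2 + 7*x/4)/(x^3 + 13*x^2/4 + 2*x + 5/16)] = 4*(32*x^2 + 40*x + 35)/(64*x^4 + 352*x^3 + 564*x^2 + 220*x + 25)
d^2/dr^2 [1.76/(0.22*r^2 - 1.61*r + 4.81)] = (-0.170368*r^2 + 1.246784*r + 1.76*(0.44*r - 1.61)*(0.88*r - 3.22) - 3.724864)/(0.22*r^2 - 1.61*r + 4.81)^3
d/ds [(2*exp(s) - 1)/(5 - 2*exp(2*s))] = (4*exp(2*s) - 4*exp(s) + 10)*exp(s)/(4*exp(4*s) - 20*exp(2*s) + 25)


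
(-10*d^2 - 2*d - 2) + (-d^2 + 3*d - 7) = -11*d^2 + d - 9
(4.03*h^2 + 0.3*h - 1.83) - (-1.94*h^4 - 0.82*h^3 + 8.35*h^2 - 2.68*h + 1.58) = 1.94*h^4 + 0.82*h^3 - 4.32*h^2 + 2.98*h - 3.41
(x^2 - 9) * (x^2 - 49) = x^4 - 58*x^2 + 441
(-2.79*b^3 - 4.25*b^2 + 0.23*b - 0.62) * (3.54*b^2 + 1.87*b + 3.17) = -9.8766*b^5 - 20.2623*b^4 - 15.9776*b^3 - 15.2372*b^2 - 0.4303*b - 1.9654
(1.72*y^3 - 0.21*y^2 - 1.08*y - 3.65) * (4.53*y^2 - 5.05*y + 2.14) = 7.7916*y^5 - 9.6373*y^4 - 0.1511*y^3 - 11.5299*y^2 + 16.1213*y - 7.811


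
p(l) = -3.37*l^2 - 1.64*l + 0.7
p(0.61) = -1.55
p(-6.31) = -123.13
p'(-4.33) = 27.54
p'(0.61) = -5.75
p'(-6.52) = 42.30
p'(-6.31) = 40.89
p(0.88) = -3.35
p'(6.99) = -48.75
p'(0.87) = -7.50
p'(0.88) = -7.57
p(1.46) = -8.88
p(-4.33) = -55.38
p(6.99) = -175.42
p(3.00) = -34.55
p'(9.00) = -62.30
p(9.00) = -287.03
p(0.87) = -3.28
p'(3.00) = -21.86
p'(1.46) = -11.48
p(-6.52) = -131.87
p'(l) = -6.74*l - 1.64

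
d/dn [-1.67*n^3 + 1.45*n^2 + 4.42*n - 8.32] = -5.01*n^2 + 2.9*n + 4.42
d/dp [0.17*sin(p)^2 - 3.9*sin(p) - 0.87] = (0.34*sin(p) - 3.9)*cos(p)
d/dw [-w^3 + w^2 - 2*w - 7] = -3*w^2 + 2*w - 2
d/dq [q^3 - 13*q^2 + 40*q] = 3*q^2 - 26*q + 40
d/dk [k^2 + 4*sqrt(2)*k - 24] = 2*k + 4*sqrt(2)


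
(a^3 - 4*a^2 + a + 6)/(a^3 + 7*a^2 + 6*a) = (a^2 - 5*a + 6)/(a*(a + 6))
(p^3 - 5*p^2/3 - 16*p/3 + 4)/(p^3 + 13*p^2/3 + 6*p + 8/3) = (3*p^2 - 11*p + 6)/(3*p^2 + 7*p + 4)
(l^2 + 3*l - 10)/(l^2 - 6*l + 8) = (l + 5)/(l - 4)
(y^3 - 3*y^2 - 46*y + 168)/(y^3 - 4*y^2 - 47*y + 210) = (y - 4)/(y - 5)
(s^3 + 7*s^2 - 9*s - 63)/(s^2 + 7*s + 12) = (s^2 + 4*s - 21)/(s + 4)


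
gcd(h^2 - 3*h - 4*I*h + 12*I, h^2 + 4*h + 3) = 1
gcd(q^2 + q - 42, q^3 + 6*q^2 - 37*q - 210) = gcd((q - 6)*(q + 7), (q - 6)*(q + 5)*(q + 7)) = q^2 + q - 42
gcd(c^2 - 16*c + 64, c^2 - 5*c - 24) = c - 8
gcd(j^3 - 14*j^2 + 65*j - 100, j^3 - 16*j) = j - 4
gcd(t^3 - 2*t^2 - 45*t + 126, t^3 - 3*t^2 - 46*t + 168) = t^2 + t - 42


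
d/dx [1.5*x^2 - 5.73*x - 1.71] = 3.0*x - 5.73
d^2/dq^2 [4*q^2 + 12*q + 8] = 8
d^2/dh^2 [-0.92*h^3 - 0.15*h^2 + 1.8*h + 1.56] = -5.52*h - 0.3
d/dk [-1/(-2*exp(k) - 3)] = -2*exp(k)/(2*exp(k) + 3)^2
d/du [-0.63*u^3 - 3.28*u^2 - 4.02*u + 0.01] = -1.89*u^2 - 6.56*u - 4.02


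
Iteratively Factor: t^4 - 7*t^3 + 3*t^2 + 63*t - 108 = (t - 4)*(t^3 - 3*t^2 - 9*t + 27) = (t - 4)*(t + 3)*(t^2 - 6*t + 9) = (t - 4)*(t - 3)*(t + 3)*(t - 3)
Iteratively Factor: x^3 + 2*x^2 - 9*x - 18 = (x - 3)*(x^2 + 5*x + 6) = (x - 3)*(x + 3)*(x + 2)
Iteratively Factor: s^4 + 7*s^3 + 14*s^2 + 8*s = (s + 1)*(s^3 + 6*s^2 + 8*s) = (s + 1)*(s + 2)*(s^2 + 4*s) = (s + 1)*(s + 2)*(s + 4)*(s)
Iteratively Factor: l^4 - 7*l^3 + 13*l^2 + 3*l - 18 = (l + 1)*(l^3 - 8*l^2 + 21*l - 18) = (l - 3)*(l + 1)*(l^2 - 5*l + 6) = (l - 3)*(l - 2)*(l + 1)*(l - 3)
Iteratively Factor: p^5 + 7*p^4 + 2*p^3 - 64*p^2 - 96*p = (p)*(p^4 + 7*p^3 + 2*p^2 - 64*p - 96) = p*(p - 3)*(p^3 + 10*p^2 + 32*p + 32) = p*(p - 3)*(p + 2)*(p^2 + 8*p + 16) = p*(p - 3)*(p + 2)*(p + 4)*(p + 4)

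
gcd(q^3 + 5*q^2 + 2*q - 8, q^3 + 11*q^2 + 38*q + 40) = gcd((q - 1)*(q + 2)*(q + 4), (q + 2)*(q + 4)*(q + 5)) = q^2 + 6*q + 8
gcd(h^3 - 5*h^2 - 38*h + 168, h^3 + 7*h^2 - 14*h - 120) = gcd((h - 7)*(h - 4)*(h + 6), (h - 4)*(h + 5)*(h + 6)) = h^2 + 2*h - 24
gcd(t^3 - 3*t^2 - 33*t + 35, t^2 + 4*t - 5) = t^2 + 4*t - 5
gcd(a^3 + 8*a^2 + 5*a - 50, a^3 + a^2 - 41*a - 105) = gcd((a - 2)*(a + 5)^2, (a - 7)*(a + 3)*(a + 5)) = a + 5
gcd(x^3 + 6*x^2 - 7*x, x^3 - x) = x^2 - x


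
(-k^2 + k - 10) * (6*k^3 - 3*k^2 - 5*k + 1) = -6*k^5 + 9*k^4 - 58*k^3 + 24*k^2 + 51*k - 10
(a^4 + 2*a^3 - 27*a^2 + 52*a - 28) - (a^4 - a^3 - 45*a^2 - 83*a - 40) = 3*a^3 + 18*a^2 + 135*a + 12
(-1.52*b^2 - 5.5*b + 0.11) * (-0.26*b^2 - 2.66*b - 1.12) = 0.3952*b^4 + 5.4732*b^3 + 16.3038*b^2 + 5.8674*b - 0.1232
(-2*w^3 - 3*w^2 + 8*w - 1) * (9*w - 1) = -18*w^4 - 25*w^3 + 75*w^2 - 17*w + 1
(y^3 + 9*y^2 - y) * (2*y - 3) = 2*y^4 + 15*y^3 - 29*y^2 + 3*y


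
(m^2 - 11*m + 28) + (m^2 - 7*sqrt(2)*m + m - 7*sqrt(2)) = 2*m^2 - 10*m - 7*sqrt(2)*m - 7*sqrt(2) + 28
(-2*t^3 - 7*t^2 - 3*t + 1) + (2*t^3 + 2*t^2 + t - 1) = -5*t^2 - 2*t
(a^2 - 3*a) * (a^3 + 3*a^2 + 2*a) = a^5 - 7*a^3 - 6*a^2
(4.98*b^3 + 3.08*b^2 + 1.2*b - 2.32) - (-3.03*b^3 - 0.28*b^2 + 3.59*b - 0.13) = 8.01*b^3 + 3.36*b^2 - 2.39*b - 2.19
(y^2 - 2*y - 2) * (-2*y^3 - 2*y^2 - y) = -2*y^5 + 2*y^4 + 7*y^3 + 6*y^2 + 2*y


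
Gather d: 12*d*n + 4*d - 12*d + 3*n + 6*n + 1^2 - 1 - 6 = d*(12*n - 8) + 9*n - 6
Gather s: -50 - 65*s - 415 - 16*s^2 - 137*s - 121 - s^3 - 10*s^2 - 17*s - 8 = -s^3 - 26*s^2 - 219*s - 594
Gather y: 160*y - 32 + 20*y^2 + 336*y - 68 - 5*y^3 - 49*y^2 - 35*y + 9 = -5*y^3 - 29*y^2 + 461*y - 91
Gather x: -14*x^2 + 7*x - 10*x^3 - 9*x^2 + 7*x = -10*x^3 - 23*x^2 + 14*x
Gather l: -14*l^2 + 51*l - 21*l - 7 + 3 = -14*l^2 + 30*l - 4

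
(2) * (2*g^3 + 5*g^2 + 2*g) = 4*g^3 + 10*g^2 + 4*g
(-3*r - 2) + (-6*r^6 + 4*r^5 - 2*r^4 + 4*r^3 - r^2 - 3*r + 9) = -6*r^6 + 4*r^5 - 2*r^4 + 4*r^3 - r^2 - 6*r + 7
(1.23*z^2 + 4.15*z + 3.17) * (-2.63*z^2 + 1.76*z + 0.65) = -3.2349*z^4 - 8.7497*z^3 - 0.233599999999999*z^2 + 8.2767*z + 2.0605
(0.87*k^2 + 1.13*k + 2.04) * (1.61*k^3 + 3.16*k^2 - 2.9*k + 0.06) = 1.4007*k^5 + 4.5685*k^4 + 4.3322*k^3 + 3.2216*k^2 - 5.8482*k + 0.1224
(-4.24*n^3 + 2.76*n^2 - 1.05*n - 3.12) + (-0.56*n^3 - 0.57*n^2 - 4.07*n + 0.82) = -4.8*n^3 + 2.19*n^2 - 5.12*n - 2.3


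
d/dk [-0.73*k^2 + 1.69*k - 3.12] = 1.69 - 1.46*k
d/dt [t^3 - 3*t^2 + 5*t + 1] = 3*t^2 - 6*t + 5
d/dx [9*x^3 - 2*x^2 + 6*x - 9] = 27*x^2 - 4*x + 6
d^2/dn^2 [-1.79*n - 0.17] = 0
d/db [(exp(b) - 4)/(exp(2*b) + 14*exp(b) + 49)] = (15 - exp(b))*exp(b)/(exp(3*b) + 21*exp(2*b) + 147*exp(b) + 343)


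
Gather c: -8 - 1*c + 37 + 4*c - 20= 3*c + 9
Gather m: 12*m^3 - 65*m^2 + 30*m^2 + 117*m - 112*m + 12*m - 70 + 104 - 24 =12*m^3 - 35*m^2 + 17*m + 10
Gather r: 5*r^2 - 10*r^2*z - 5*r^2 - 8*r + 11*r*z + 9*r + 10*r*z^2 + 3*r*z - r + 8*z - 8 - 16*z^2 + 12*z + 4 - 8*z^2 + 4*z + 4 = -10*r^2*z + r*(10*z^2 + 14*z) - 24*z^2 + 24*z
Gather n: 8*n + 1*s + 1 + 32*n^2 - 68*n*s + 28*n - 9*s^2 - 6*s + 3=32*n^2 + n*(36 - 68*s) - 9*s^2 - 5*s + 4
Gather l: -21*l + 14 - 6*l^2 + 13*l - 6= -6*l^2 - 8*l + 8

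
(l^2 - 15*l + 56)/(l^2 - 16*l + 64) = (l - 7)/(l - 8)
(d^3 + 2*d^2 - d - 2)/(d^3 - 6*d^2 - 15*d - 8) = (d^2 + d - 2)/(d^2 - 7*d - 8)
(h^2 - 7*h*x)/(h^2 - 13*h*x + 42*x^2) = h/(h - 6*x)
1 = 1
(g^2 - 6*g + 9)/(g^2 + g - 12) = (g - 3)/(g + 4)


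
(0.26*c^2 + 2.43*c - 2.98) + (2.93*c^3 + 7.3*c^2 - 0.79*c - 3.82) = 2.93*c^3 + 7.56*c^2 + 1.64*c - 6.8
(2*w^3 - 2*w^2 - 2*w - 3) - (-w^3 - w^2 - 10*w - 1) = 3*w^3 - w^2 + 8*w - 2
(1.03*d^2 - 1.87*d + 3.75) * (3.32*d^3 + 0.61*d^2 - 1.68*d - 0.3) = 3.4196*d^5 - 5.5801*d^4 + 9.5789*d^3 + 5.1201*d^2 - 5.739*d - 1.125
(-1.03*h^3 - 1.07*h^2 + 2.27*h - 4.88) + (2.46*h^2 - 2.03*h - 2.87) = -1.03*h^3 + 1.39*h^2 + 0.24*h - 7.75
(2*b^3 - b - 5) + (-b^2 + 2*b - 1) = 2*b^3 - b^2 + b - 6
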